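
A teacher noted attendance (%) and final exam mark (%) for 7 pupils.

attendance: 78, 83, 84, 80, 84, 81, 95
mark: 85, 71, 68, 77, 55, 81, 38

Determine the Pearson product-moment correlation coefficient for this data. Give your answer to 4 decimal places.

-0.9417

n = 7, Σx = 585, Σy = 475, Σx² = 49071, Σy² = 33849, Σxy = 39186
nΣxy − ΣxΣy = 274302 − 277875 = -3573
nΣx² − (Σx)² = 343497 − 342225 = 1272; nΣy² − (Σy)² = 236943 − 225625 = 11318
r = -3573 / √(1272 × 11318) = -3573 / 3794.2715 ≈ -0.9417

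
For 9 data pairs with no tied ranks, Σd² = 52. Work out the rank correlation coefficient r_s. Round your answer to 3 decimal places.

0.567

ρ = 1 − 6Σd² / [n(n²−1)] = 1 − 6×52 / (9×80)
  = 1 − 312/720 = 1 − 0.4333 ≈ 0.567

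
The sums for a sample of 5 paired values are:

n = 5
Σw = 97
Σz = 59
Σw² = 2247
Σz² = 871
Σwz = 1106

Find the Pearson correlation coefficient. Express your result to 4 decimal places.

r = (nΣwz − ΣwΣz) / √[(nΣw² − (Σw)²)(nΣz² − (Σz)²)]
Numerator: 5×1106 − 97×59 = -193
Denominator: √[(11235 − 9409)(4355 − 3481)] = √[1826 × 874] = 1263.2989
r = -193 / 1263.2989 ≈ -0.1528

-0.1528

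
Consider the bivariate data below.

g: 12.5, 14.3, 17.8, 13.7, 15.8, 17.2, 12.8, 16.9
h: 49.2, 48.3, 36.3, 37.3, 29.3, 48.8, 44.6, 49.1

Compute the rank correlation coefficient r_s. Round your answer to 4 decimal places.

-0.2857

Rank g: 1, 4, 8, 3, 5, 7, 2, 6
Rank h: 8, 5, 2, 3, 1, 6, 4, 7
d = rank(g) − rank(h): -7, -1, 6, 0, 4, 1, -2, -1; Σd² = 108
ρ = 1 − 6Σd² / [n(n²−1)] = 1 − 6×108 / (8×63) = 1 − 648/504 ≈ -0.2857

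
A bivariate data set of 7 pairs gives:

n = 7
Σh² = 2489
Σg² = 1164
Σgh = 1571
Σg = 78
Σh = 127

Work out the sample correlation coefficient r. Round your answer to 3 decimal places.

0.668

r = (nΣgh − ΣgΣh) / √[(nΣg² − (Σg)²)(nΣh² − (Σh)²)]
Numerator: 7×1571 − 78×127 = 1091
Denominator: √[(8148 − 6084)(17423 − 16129)] = √[2064 × 1294] = 1634.2631
r = 1091 / 1634.2631 ≈ 0.668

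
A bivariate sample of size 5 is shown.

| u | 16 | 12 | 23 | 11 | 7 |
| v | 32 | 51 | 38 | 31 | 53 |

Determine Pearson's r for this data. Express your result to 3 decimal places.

-0.471

n = 5, Σu = 69, Σv = 205, Σu² = 1099, Σv² = 8839, Σuv = 2710
nΣuv − ΣuΣv = 13550 − 14145 = -595
nΣu² − (Σu)² = 5495 − 4761 = 734; nΣv² − (Σv)² = 44195 − 42025 = 2170
r = -595 / √(734 × 2170) = -595 / 1262.0539 ≈ -0.471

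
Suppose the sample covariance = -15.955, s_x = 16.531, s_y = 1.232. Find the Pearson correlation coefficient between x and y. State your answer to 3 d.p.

r = Cov(x,y) / (s_x · s_y) = -15.955 / (16.531 × 1.232)
  = -15.955 / 20.3662 ≈ -0.783

-0.783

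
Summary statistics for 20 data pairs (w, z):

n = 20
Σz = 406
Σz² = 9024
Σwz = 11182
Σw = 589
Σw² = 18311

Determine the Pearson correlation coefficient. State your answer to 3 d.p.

r = (nΣwz − ΣwΣz) / √[(nΣw² − (Σw)²)(nΣz² − (Σz)²)]
Numerator: 20×11182 − 589×406 = -15494
Denominator: √[(366220 − 346921)(180480 − 164836)] = √[19299 × 15644] = 17375.6599
r = -15494 / 17375.6599 ≈ -0.892

-0.892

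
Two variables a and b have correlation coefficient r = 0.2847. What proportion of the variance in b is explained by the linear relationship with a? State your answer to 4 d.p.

0.0811

r² = (0.2847)² = 0.0811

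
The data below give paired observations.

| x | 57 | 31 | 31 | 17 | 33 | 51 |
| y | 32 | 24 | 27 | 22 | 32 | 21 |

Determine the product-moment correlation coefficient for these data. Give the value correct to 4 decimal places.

0.3160

n = 6, Σx = 220, Σy = 158, Σx² = 9150, Σy² = 4278, Σxy = 5906
nΣxy − ΣxΣy = 35436 − 34760 = 676
nΣx² − (Σx)² = 54900 − 48400 = 6500; nΣy² − (Σy)² = 25668 − 24964 = 704
r = 676 / √(6500 × 704) = 676 / 2139.1587 ≈ 0.3160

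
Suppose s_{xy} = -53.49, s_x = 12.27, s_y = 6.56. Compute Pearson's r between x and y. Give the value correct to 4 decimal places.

r = Cov(x,y) / (s_x · s_y) = -53.49 / (12.27 × 6.56)
  = -53.49 / 80.4912 ≈ -0.6645

-0.6645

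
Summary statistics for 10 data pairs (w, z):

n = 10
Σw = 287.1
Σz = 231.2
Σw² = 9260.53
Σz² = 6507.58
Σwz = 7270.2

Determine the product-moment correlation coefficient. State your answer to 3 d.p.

r = (nΣwz − ΣwΣz) / √[(nΣw² − (Σw)²)(nΣz² − (Σz)²)]
Numerator: 10×7270.2 − 287.1×231.2 = 6324.48
Denominator: √[(92605.3 − 82426.41)(65075.8 − 53453.44)] = √[10178.89 × 11622.36] = 10876.7056
r = 6324.48 / 10876.7056 ≈ 0.581

0.581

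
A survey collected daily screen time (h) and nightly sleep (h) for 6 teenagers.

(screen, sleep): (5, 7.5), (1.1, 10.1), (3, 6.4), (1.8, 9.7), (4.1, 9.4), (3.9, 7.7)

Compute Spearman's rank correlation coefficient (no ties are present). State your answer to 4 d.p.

Rank screen: 6, 1, 3, 2, 5, 4
Rank sleep: 2, 6, 1, 5, 4, 3
d = rank(screen) − rank(sleep): 4, -5, 2, -3, 1, 1; Σd² = 56
ρ = 1 − 6Σd² / [n(n²−1)] = 1 − 6×56 / (6×35) = 1 − 336/210 ≈ -0.6000

-0.6000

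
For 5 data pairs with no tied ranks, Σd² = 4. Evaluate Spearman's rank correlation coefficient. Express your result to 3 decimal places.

ρ = 1 − 6Σd² / [n(n²−1)] = 1 − 6×4 / (5×24)
  = 1 − 24/120 = 1 − 0.2000 ≈ 0.800

0.800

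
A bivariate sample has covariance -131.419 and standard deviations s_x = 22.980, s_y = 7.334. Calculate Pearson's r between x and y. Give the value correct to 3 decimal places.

r = Cov(x,y) / (s_x · s_y) = -131.419 / (22.980 × 7.334)
  = -131.419 / 168.5353 ≈ -0.780

-0.780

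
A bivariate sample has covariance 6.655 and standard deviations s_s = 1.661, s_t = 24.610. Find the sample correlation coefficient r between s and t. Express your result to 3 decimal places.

r = Cov(s,t) / (s_s · s_t) = 6.655 / (1.661 × 24.610)
  = 6.655 / 40.8772 ≈ 0.163

0.163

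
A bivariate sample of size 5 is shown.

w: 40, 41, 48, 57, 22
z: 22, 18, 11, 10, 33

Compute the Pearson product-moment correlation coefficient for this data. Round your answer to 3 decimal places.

-0.970

n = 5, Σw = 208, Σz = 94, Σw² = 9318, Σz² = 2118, Σwz = 3442
nΣwz − ΣwΣz = 17210 − 19552 = -2342
nΣw² − (Σw)² = 46590 − 43264 = 3326; nΣz² − (Σz)² = 10590 − 8836 = 1754
r = -2342 / √(3326 × 1754) = -2342 / 2415.3269 ≈ -0.970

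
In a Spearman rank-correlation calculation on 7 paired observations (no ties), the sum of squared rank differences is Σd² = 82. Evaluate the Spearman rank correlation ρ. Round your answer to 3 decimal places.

-0.464

ρ = 1 − 6Σd² / [n(n²−1)] = 1 − 6×82 / (7×48)
  = 1 − 492/336 = 1 − 1.4643 ≈ -0.464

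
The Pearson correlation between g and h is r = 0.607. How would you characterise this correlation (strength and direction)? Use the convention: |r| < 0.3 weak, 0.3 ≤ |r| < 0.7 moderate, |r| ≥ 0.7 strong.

r = 0.607 > 0 so the relationship is positive.
|r| = 0.607, which falls in the moderate range.

moderate positive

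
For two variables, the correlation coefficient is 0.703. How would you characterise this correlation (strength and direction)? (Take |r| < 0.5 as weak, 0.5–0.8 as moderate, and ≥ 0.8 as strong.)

moderate positive

r = 0.703 > 0 so the relationship is positive.
|r| = 0.703, which falls in the moderate range.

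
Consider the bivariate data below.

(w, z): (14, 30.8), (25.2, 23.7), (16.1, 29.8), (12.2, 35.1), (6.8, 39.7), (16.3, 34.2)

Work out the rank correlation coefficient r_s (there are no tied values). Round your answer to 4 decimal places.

-0.8286

Rank w: 3, 6, 4, 2, 1, 5
Rank z: 3, 1, 2, 5, 6, 4
d = rank(w) − rank(z): 0, 5, 2, -3, -5, 1; Σd² = 64
ρ = 1 − 6Σd² / [n(n²−1)] = 1 − 6×64 / (6×35) = 1 − 384/210 ≈ -0.8286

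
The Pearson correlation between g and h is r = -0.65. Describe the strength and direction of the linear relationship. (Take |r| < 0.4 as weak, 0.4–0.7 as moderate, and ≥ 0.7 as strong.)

moderate negative

r = -0.65 < 0 so the relationship is negative.
|r| = 0.65, which falls in the moderate range.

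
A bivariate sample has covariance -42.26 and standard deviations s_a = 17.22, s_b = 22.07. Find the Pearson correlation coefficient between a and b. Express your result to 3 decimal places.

r = Cov(a,b) / (s_a · s_b) = -42.26 / (17.22 × 22.07)
  = -42.26 / 380.0454 ≈ -0.111

-0.111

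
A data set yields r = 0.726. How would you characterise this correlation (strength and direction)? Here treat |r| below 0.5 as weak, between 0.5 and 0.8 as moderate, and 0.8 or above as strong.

moderate positive

r = 0.726 > 0 so the relationship is positive.
|r| = 0.726, which falls in the moderate range.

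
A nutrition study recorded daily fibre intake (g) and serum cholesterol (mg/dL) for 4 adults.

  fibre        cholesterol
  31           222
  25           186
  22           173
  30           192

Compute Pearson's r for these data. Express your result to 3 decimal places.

n = 4, Σx = 108, Σy = 773, Σx² = 2970, Σy² = 150673, Σxy = 21098
nΣxy − ΣxΣy = 84392 − 83484 = 908
nΣx² − (Σx)² = 11880 − 11664 = 216; nΣy² − (Σy)² = 602692 − 597529 = 5163
r = 908 / √(216 × 5163) = 908 / 1056.0341 ≈ 0.860

0.860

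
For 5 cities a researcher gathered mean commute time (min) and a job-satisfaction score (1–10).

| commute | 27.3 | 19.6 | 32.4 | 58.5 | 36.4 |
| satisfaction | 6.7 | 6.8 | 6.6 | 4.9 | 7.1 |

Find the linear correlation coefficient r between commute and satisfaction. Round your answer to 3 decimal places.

-0.849

n = 5, Σx = 174.2, Σy = 32.1, Σx² = 6926.42, Σy² = 209.11, Σxy = 1075.12
nΣxy − ΣxΣy = 5375.6 − 5591.82 = -216.22
nΣx² − (Σx)² = 34632.1 − 30345.64 = 4286.46; nΣy² − (Σy)² = 1045.55 − 1030.41 = 15.14
r = -216.22 / √(4286.46 × 15.14) = -216.22 / 254.7489 ≈ -0.849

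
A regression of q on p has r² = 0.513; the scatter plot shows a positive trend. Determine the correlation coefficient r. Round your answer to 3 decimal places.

|r| = √0.513 = 0.716
The association is positive, so r = 0.716.

0.716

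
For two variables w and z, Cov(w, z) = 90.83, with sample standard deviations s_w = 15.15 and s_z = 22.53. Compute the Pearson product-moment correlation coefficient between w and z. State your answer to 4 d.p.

r = Cov(w,z) / (s_w · s_z) = 90.83 / (15.15 × 22.53)
  = 90.83 / 341.3295 ≈ 0.2661

0.2661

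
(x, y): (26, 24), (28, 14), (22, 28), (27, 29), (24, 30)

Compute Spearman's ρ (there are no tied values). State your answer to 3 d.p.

Rank x: 3, 5, 1, 4, 2
Rank y: 2, 1, 3, 4, 5
d = rank(x) − rank(y): 1, 4, -2, 0, -3; Σd² = 30
ρ = 1 − 6Σd² / [n(n²−1)] = 1 − 6×30 / (5×24) = 1 − 180/120 ≈ -0.500

-0.500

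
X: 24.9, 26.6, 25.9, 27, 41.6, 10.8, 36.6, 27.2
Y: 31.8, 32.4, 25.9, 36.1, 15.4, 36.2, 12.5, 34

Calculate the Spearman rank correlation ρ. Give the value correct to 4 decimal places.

Rank X: 2, 4, 3, 5, 8, 1, 7, 6
Rank Y: 4, 5, 3, 7, 2, 8, 1, 6
d = rank(X) − rank(Y): -2, -1, 0, -2, 6, -7, 6, 0; Σd² = 130
ρ = 1 − 6Σd² / [n(n²−1)] = 1 − 6×130 / (8×63) = 1 − 780/504 ≈ -0.5476

-0.5476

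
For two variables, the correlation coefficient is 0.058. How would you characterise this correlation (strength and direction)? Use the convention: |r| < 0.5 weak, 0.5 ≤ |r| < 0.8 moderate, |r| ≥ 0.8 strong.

weak positive

r = 0.058 > 0 so the relationship is positive.
|r| = 0.058, which falls in the weak range.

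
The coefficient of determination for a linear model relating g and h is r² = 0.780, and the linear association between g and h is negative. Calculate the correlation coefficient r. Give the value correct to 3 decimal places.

-0.883

|r| = √0.780 = 0.883
The association is negative, so r = −0.883.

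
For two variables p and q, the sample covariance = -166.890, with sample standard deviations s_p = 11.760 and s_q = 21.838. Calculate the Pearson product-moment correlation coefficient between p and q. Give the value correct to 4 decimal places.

-0.6498

r = Cov(p,q) / (s_p · s_q) = -166.890 / (11.760 × 21.838)
  = -166.890 / 256.8149 ≈ -0.6498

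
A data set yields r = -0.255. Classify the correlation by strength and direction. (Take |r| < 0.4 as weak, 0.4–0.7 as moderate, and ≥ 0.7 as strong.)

r = -0.255 < 0 so the relationship is negative.
|r| = 0.255, which falls in the weak range.

weak negative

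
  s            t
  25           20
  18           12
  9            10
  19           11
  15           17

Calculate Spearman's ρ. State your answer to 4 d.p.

0.6000

Rank s: 5, 3, 1, 4, 2
Rank t: 5, 3, 1, 2, 4
d = rank(s) − rank(t): 0, 0, 0, 2, -2; Σd² = 8
ρ = 1 − 6Σd² / [n(n²−1)] = 1 − 6×8 / (5×24) = 1 − 48/120 ≈ 0.6000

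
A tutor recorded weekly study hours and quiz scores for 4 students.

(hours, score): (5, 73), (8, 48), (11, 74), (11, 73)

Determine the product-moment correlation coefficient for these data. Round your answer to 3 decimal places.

0.192

n = 4, Σx = 35, Σy = 268, Σx² = 331, Σy² = 18438, Σxy = 2366
nΣxy − ΣxΣy = 9464 − 9380 = 84
nΣx² − (Σx)² = 1324 − 1225 = 99; nΣy² − (Σy)² = 73752 − 71824 = 1928
r = 84 / √(99 × 1928) = 84 / 436.8890 ≈ 0.192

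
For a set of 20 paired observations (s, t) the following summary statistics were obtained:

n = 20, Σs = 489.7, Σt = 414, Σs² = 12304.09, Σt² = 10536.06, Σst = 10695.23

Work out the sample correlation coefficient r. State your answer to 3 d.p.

0.711

r = (nΣst − ΣsΣt) / √[(nΣs² − (Σs)²)(nΣt² − (Σt)²)]
Numerator: 20×10695.23 − 489.7×414 = 11168.8
Denominator: √[(246081.8 − 239806.09)(210721.2 − 171396)] = √[6275.71 × 39325.2] = 15709.6643
r = 11168.8 / 15709.6643 ≈ 0.711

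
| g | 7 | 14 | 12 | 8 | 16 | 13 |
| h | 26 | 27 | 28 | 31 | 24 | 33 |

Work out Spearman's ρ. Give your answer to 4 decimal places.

Rank g: 1, 5, 3, 2, 6, 4
Rank h: 2, 3, 4, 5, 1, 6
d = rank(g) − rank(h): -1, 2, -1, -3, 5, -2; Σd² = 44
ρ = 1 − 6Σd² / [n(n²−1)] = 1 − 6×44 / (6×35) = 1 − 264/210 ≈ -0.2571

-0.2571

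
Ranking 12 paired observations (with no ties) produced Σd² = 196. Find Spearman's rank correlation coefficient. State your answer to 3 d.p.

0.315

ρ = 1 − 6Σd² / [n(n²−1)] = 1 − 6×196 / (12×143)
  = 1 − 1176/1716 = 1 − 0.6853 ≈ 0.315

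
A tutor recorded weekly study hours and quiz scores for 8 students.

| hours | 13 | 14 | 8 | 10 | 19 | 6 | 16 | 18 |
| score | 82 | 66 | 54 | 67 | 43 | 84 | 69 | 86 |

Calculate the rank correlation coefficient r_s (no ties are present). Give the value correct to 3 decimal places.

-0.143

Rank hours: 4, 5, 2, 3, 8, 1, 6, 7
Rank score: 6, 3, 2, 4, 1, 7, 5, 8
d = rank(hours) − rank(score): -2, 2, 0, -1, 7, -6, 1, -1; Σd² = 96
ρ = 1 − 6Σd² / [n(n²−1)] = 1 − 6×96 / (8×63) = 1 − 576/504 ≈ -0.143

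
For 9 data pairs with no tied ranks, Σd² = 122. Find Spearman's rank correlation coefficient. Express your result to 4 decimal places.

ρ = 1 − 6Σd² / [n(n²−1)] = 1 − 6×122 / (9×80)
  = 1 − 732/720 = 1 − 1.01667 ≈ -0.0167

-0.0167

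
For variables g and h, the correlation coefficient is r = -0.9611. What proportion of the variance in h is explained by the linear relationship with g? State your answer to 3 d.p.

r² = (-0.9611)² = 0.924

0.924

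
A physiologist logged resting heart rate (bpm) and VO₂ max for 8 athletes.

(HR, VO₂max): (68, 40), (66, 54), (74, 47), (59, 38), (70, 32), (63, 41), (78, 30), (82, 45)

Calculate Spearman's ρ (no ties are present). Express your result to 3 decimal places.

-0.048

Rank HR: 4, 3, 6, 1, 5, 2, 7, 8
Rank VO₂max: 4, 8, 7, 3, 2, 5, 1, 6
d = rank(HR) − rank(VO₂max): 0, -5, -1, -2, 3, -3, 6, 2; Σd² = 88
ρ = 1 − 6Σd² / [n(n²−1)] = 1 − 6×88 / (8×63) = 1 − 528/504 ≈ -0.048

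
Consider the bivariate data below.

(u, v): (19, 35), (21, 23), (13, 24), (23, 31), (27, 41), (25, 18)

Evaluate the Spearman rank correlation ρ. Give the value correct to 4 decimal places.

Rank u: 2, 3, 1, 4, 6, 5
Rank v: 5, 2, 3, 4, 6, 1
d = rank(u) − rank(v): -3, 1, -2, 0, 0, 4; Σd² = 30
ρ = 1 − 6Σd² / [n(n²−1)] = 1 − 6×30 / (6×35) = 1 − 180/210 ≈ 0.1429

0.1429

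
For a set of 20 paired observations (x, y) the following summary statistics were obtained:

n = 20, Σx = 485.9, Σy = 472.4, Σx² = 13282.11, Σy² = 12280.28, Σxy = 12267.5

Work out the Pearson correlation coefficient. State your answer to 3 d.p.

0.614

r = (nΣxy − ΣxΣy) / √[(nΣx² − (Σx)²)(nΣy² − (Σy)²)]
Numerator: 20×12267.5 − 485.9×472.4 = 15810.84
Denominator: √[(265642.2 − 236098.81)(245605.6 − 223161.76)] = √[29543.39 × 22443.84] = 25750.0897
r = 15810.84 / 25750.0897 ≈ 0.614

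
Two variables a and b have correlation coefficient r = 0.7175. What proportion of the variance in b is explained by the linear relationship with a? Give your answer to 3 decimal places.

r² = (0.7175)² = 0.515

0.515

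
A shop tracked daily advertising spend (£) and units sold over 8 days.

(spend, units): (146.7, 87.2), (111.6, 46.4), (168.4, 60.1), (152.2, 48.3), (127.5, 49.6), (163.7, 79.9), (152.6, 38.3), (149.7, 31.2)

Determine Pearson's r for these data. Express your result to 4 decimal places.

0.2871

n = 8, Σx = 1172.4, Σy = 441, Σx² = 174249.64, Σy² = 26986.2, Σxy = 65361.43
nΣxy − ΣxΣy = 522891.44 − 517028.4 = 5863.04
nΣx² − (Σx)² = 1393997.12 − 1374521.76 = 19475.36; nΣy² − (Σy)² = 215889.6 − 194481 = 21408.6
r = 5863.04 / √(19475.36 × 21408.6) = 5863.04 / 20419.1134 ≈ 0.2871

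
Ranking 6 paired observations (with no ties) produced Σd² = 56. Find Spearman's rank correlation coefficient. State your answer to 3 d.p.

ρ = 1 − 6Σd² / [n(n²−1)] = 1 − 6×56 / (6×35)
  = 1 − 336/210 = 1 − 1.6000 ≈ -0.600

-0.600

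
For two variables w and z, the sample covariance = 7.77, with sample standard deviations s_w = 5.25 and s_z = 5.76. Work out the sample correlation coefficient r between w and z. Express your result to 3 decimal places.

0.257

r = Cov(w,z) / (s_w · s_z) = 7.77 / (5.25 × 5.76)
  = 7.77 / 30.2400 ≈ 0.257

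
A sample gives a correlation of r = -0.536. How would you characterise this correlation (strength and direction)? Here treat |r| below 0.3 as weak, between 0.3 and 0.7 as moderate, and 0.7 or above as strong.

moderate negative

r = -0.536 < 0 so the relationship is negative.
|r| = 0.536, which falls in the moderate range.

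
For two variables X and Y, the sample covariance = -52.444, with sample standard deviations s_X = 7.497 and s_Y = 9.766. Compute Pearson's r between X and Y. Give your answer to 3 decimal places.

-0.716

r = Cov(X,Y) / (s_X · s_Y) = -52.444 / (7.497 × 9.766)
  = -52.444 / 73.2157 ≈ -0.716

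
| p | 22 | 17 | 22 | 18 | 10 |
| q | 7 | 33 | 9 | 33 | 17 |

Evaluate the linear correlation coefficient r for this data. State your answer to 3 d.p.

n = 5, Σp = 89, Σq = 99, Σp² = 1681, Σq² = 2597, Σpq = 1677
nΣpq − ΣpΣq = 8385 − 8811 = -426
nΣp² − (Σp)² = 8405 − 7921 = 484; nΣq² − (Σq)² = 12985 − 9801 = 3184
r = -426 / √(484 × 3184) = -426 / 1241.3928 ≈ -0.343

-0.343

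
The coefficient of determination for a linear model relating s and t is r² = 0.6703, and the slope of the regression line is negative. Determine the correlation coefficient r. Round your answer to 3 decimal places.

|r| = √0.6703 = 0.819
The association is negative, so r = −0.819.

-0.819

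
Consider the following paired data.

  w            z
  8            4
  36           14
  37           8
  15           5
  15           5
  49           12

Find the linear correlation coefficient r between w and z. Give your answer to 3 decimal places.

n = 6, Σw = 160, Σz = 48, Σw² = 5580, Σz² = 470, Σwz = 1570
nΣwz − ΣwΣz = 9420 − 7680 = 1740
nΣw² − (Σw)² = 33480 − 25600 = 7880; nΣz² − (Σz)² = 2820 − 2304 = 516
r = 1740 / √(7880 × 516) = 1740 / 2016.4523 ≈ 0.863

0.863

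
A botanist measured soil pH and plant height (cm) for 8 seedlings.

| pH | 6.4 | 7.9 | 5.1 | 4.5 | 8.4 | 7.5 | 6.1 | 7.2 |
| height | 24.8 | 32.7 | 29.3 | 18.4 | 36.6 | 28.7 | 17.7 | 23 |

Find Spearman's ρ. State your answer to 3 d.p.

0.690

Rank pH: 4, 7, 2, 1, 8, 6, 3, 5
Rank height: 4, 7, 6, 2, 8, 5, 1, 3
d = rank(pH) − rank(height): 0, 0, -4, -1, 0, 1, 2, 2; Σd² = 26
ρ = 1 − 6Σd² / [n(n²−1)] = 1 − 6×26 / (8×63) = 1 − 156/504 ≈ 0.690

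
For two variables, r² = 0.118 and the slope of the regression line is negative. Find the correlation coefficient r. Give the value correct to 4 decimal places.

-0.3435

|r| = √0.118 = 0.3435
The association is negative, so r = −0.3435.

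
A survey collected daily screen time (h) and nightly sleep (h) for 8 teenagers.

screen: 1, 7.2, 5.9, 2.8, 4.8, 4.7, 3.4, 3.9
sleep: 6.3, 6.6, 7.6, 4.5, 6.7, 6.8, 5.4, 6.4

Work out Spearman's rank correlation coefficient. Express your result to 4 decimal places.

0.7619

Rank screen: 1, 8, 7, 2, 6, 5, 3, 4
Rank sleep: 3, 5, 8, 1, 6, 7, 2, 4
d = rank(screen) − rank(sleep): -2, 3, -1, 1, 0, -2, 1, 0; Σd² = 20
ρ = 1 − 6Σd² / [n(n²−1)] = 1 − 6×20 / (8×63) = 1 − 120/504 ≈ 0.7619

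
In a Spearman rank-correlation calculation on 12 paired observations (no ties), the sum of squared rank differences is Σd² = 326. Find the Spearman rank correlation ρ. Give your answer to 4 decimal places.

-0.1399

ρ = 1 − 6Σd² / [n(n²−1)] = 1 − 6×326 / (12×143)
  = 1 − 1956/1716 = 1 − 1.13986 ≈ -0.1399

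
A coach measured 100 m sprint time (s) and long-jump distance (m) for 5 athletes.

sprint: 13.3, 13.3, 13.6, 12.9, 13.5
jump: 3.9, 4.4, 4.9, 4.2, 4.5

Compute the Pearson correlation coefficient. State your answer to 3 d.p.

n = 5, Σx = 66.6, Σy = 21.9, Σx² = 887.4, Σy² = 96.47, Σxy = 291.96
nΣxy − ΣxΣy = 1459.8 − 1458.54 = 1.26
nΣx² − (Σx)² = 4437 − 4435.56 = 1.44; nΣy² − (Σy)² = 482.35 − 479.61 = 2.74
r = 1.26 / √(1.44 × 2.74) = 1.26 / 1.9864 ≈ 0.634

0.634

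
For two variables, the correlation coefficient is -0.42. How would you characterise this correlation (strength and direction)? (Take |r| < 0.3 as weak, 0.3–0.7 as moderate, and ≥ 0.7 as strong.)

r = -0.42 < 0 so the relationship is negative.
|r| = 0.42, which falls in the moderate range.

moderate negative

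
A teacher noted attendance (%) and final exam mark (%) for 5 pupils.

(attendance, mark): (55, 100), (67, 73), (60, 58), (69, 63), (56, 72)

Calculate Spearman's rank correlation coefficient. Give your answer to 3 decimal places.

-0.500

Rank attendance: 1, 4, 3, 5, 2
Rank mark: 5, 4, 1, 2, 3
d = rank(attendance) − rank(mark): -4, 0, 2, 3, -1; Σd² = 30
ρ = 1 − 6Σd² / [n(n²−1)] = 1 − 6×30 / (5×24) = 1 − 180/120 ≈ -0.500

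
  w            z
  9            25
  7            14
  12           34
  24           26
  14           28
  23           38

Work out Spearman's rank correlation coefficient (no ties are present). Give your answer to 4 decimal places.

0.6000

Rank w: 2, 1, 3, 6, 4, 5
Rank z: 2, 1, 5, 3, 4, 6
d = rank(w) − rank(z): 0, 0, -2, 3, 0, -1; Σd² = 14
ρ = 1 − 6Σd² / [n(n²−1)] = 1 − 6×14 / (6×35) = 1 − 84/210 ≈ 0.6000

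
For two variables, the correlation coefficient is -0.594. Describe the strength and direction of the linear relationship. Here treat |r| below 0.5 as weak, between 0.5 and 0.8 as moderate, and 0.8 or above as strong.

moderate negative

r = -0.594 < 0 so the relationship is negative.
|r| = 0.594, which falls in the moderate range.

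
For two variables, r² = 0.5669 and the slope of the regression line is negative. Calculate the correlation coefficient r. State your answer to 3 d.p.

|r| = √0.5669 = 0.753
The association is negative, so r = −0.753.

-0.753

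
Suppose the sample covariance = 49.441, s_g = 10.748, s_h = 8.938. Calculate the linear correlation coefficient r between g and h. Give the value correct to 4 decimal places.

r = Cov(g,h) / (s_g · s_h) = 49.441 / (10.748 × 8.938)
  = 49.441 / 96.0656 ≈ 0.5147

0.5147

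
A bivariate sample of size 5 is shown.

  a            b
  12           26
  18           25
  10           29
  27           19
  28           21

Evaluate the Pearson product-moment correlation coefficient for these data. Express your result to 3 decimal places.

n = 5, Σa = 95, Σb = 120, Σa² = 2081, Σb² = 2944, Σab = 2153
nΣab − ΣaΣb = 10765 − 11400 = -635
nΣa² − (Σa)² = 10405 − 9025 = 1380; nΣb² − (Σb)² = 14720 − 14400 = 320
r = -635 / √(1380 × 320) = -635 / 664.5299 ≈ -0.956

-0.956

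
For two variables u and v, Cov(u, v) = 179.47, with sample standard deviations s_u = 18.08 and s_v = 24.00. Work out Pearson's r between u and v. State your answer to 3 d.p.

r = Cov(u,v) / (s_u · s_v) = 179.47 / (18.08 × 24.00)
  = 179.47 / 433.9200 ≈ 0.414

0.414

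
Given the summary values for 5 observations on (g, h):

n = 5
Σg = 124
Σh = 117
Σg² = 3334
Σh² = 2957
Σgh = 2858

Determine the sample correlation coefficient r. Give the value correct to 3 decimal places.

r = (nΣgh − ΣgΣh) / √[(nΣg² − (Σg)²)(nΣh² − (Σh)²)]
Numerator: 5×2858 − 124×117 = -218
Denominator: √[(16670 − 15376)(14785 − 13689)] = √[1294 × 1096] = 1190.8921
r = -218 / 1190.8921 ≈ -0.183

-0.183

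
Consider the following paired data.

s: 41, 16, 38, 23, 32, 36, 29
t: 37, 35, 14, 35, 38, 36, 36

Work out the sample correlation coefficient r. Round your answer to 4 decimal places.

n = 7, Σs = 215, Σt = 231, Σs² = 7071, Σt² = 8051, Σst = 6970
nΣst − ΣsΣt = 48790 − 49665 = -875
nΣs² − (Σs)² = 49497 − 46225 = 3272; nΣt² − (Σt)² = 56357 − 53361 = 2996
r = -875 / √(3272 × 2996) = -875 / 3130.9602 ≈ -0.2795

-0.2795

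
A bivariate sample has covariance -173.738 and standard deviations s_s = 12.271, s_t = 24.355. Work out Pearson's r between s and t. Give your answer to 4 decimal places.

r = Cov(s,t) / (s_s · s_t) = -173.738 / (12.271 × 24.355)
  = -173.738 / 298.8602 ≈ -0.5813

-0.5813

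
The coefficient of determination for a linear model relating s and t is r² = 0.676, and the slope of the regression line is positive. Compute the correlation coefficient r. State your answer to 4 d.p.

0.8222

|r| = √0.676 = 0.8222
The association is positive, so r = 0.8222.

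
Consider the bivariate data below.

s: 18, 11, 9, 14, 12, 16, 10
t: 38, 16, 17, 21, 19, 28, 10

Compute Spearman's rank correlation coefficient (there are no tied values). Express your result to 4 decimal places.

0.8929

Rank s: 7, 3, 1, 5, 4, 6, 2
Rank t: 7, 2, 3, 5, 4, 6, 1
d = rank(s) − rank(t): 0, 1, -2, 0, 0, 0, 1; Σd² = 6
ρ = 1 − 6Σd² / [n(n²−1)] = 1 − 6×6 / (7×48) = 1 − 36/336 ≈ 0.8929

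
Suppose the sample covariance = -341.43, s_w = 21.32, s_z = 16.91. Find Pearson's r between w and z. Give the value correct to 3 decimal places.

-0.947

r = Cov(w,z) / (s_w · s_z) = -341.43 / (21.32 × 16.91)
  = -341.43 / 360.5212 ≈ -0.947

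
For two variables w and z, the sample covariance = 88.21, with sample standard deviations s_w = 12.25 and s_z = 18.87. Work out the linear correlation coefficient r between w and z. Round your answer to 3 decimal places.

r = Cov(w,z) / (s_w · s_z) = 88.21 / (12.25 × 18.87)
  = 88.21 / 231.1575 ≈ 0.382

0.382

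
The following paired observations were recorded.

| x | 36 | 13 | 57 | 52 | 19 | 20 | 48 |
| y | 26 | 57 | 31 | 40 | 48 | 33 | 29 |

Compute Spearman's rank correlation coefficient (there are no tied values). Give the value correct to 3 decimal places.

Rank x: 4, 1, 7, 6, 2, 3, 5
Rank y: 1, 7, 3, 5, 6, 4, 2
d = rank(x) − rank(y): 3, -6, 4, 1, -4, -1, 3; Σd² = 88
ρ = 1 − 6Σd² / [n(n²−1)] = 1 − 6×88 / (7×48) = 1 − 528/336 ≈ -0.571

-0.571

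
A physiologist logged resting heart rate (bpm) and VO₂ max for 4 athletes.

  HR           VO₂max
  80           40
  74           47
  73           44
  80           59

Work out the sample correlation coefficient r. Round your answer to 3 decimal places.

0.297

n = 4, Σx = 307, Σy = 190, Σx² = 23605, Σy² = 9226, Σxy = 14610
nΣxy − ΣxΣy = 58440 − 58330 = 110
nΣx² − (Σx)² = 94420 − 94249 = 171; nΣy² − (Σy)² = 36904 − 36100 = 804
r = 110 / √(171 × 804) = 110 / 370.7883 ≈ 0.297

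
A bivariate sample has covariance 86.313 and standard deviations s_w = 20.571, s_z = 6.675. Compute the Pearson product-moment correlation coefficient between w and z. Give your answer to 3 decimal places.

r = Cov(w,z) / (s_w · s_z) = 86.313 / (20.571 × 6.675)
  = 86.313 / 137.3114 ≈ 0.629

0.629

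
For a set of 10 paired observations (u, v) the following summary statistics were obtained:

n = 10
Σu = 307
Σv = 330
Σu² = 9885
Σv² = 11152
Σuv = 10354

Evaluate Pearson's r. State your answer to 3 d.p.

r = (nΣuv − ΣuΣv) / √[(nΣu² − (Σu)²)(nΣv² − (Σv)²)]
Numerator: 10×10354 − 307×330 = 2230
Denominator: √[(98850 − 94249)(111520 − 108900)] = √[4601 × 2620] = 3471.9764
r = 2230 / 3471.9764 ≈ 0.642

0.642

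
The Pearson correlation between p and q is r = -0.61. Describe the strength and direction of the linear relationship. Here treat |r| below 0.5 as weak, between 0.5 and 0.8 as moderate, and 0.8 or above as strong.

r = -0.61 < 0 so the relationship is negative.
|r| = 0.61, which falls in the moderate range.

moderate negative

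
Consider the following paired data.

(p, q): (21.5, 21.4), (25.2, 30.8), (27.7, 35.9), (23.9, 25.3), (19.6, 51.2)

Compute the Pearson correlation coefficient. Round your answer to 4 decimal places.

n = 5, Σp = 117.9, Σq = 164.6, Σp² = 2819.95, Σq² = 5956.94, Σpq = 3838.88
nΣpq − ΣpΣq = 19194.4 − 19406.34 = -211.94
nΣp² − (Σp)² = 14099.75 − 13900.41 = 199.34; nΣq² − (Σq)² = 29784.7 − 27093.16 = 2691.54
r = -211.94 / √(199.34 × 2691.54) = -211.94 / 732.4832 ≈ -0.2893

-0.2893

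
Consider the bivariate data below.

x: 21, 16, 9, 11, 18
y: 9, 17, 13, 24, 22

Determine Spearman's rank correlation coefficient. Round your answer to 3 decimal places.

Rank x: 5, 3, 1, 2, 4
Rank y: 1, 3, 2, 5, 4
d = rank(x) − rank(y): 4, 0, -1, -3, 0; Σd² = 26
ρ = 1 − 6Σd² / [n(n²−1)] = 1 − 6×26 / (5×24) = 1 − 156/120 ≈ -0.300

-0.300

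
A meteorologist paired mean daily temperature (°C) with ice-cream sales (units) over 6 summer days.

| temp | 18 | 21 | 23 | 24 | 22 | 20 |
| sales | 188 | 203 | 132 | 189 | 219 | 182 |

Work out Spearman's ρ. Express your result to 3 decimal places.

Rank temp: 1, 3, 5, 6, 4, 2
Rank sales: 3, 5, 1, 4, 6, 2
d = rank(temp) − rank(sales): -2, -2, 4, 2, -2, 0; Σd² = 32
ρ = 1 − 6Σd² / [n(n²−1)] = 1 − 6×32 / (6×35) = 1 − 192/210 ≈ 0.086

0.086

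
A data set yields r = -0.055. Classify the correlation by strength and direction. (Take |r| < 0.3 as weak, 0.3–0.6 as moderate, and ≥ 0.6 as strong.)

r = -0.055 < 0 so the relationship is negative.
|r| = 0.055, which falls in the weak range.

weak negative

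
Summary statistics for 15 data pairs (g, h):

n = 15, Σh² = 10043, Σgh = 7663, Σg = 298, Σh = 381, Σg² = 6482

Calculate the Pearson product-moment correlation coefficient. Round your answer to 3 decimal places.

0.207

r = (nΣgh − ΣgΣh) / √[(nΣg² − (Σg)²)(nΣh² − (Σh)²)]
Numerator: 15×7663 − 298×381 = 1407
Denominator: √[(97230 − 88804)(150645 − 145161)] = √[8426 × 5484] = 6797.6602
r = 1407 / 6797.6602 ≈ 0.207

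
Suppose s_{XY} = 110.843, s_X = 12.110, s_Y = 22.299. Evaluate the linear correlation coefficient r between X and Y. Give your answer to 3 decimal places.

0.410

r = Cov(X,Y) / (s_X · s_Y) = 110.843 / (12.110 × 22.299)
  = 110.843 / 270.0409 ≈ 0.410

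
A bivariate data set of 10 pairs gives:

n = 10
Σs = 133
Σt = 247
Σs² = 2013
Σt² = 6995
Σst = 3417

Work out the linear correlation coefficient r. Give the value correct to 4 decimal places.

r = (nΣst − ΣsΣt) / √[(nΣs² − (Σs)²)(nΣt² − (Σt)²)]
Numerator: 10×3417 − 133×247 = 1319
Denominator: √[(20130 − 17689)(69950 − 61009)] = √[2441 × 8941] = 4671.7214
r = 1319 / 4671.7214 ≈ 0.2823

0.2823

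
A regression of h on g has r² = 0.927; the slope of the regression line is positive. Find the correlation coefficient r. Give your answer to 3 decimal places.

|r| = √0.927 = 0.963
The association is positive, so r = 0.963.

0.963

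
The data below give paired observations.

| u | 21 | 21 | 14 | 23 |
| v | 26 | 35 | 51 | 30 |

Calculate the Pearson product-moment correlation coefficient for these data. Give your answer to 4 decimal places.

n = 4, Σu = 79, Σv = 142, Σu² = 1607, Σv² = 5402, Σuv = 2685
nΣuv − ΣuΣv = 10740 − 11218 = -478
nΣu² − (Σu)² = 6428 − 6241 = 187; nΣv² − (Σv)² = 21608 − 20164 = 1444
r = -478 / √(187 × 1444) = -478 / 519.6422 ≈ -0.9199

-0.9199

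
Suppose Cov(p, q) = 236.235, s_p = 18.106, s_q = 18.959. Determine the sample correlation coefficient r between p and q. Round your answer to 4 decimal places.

0.6882

r = Cov(p,q) / (s_p · s_q) = 236.235 / (18.106 × 18.959)
  = 236.235 / 343.2717 ≈ 0.6882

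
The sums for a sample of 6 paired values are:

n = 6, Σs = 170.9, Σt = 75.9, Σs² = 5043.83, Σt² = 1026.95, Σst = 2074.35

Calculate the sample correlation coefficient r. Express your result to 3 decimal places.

-0.807

r = (nΣst − ΣsΣt) / √[(nΣs² − (Σs)²)(nΣt² − (Σt)²)]
Numerator: 6×2074.35 − 170.9×75.9 = -525.21
Denominator: √[(30262.98 − 29206.81)(6161.7 − 5760.81)] = √[1056.17 × 400.89] = 650.6981
r = -525.21 / 650.6981 ≈ -0.807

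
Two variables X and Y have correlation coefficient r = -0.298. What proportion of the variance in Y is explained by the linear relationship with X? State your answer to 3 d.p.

r² = (-0.298)² = 0.089

0.089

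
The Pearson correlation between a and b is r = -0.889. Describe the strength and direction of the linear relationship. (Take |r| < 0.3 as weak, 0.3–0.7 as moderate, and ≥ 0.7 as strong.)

strong negative

r = -0.889 < 0 so the relationship is negative.
|r| = 0.889, which falls in the strong range.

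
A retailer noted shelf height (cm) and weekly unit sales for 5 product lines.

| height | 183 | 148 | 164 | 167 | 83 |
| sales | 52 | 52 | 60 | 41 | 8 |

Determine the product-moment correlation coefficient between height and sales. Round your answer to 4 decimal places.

n = 5, Σx = 745, Σy = 213, Σx² = 117067, Σy² = 10753, Σxy = 34563
nΣxy − ΣxΣy = 172815 − 158685 = 14130
nΣx² − (Σx)² = 585335 − 555025 = 30310; nΣy² − (Σy)² = 53765 − 45369 = 8396
r = 14130 / √(30310 × 8396) = 14130 / 15952.5158 ≈ 0.8858

0.8858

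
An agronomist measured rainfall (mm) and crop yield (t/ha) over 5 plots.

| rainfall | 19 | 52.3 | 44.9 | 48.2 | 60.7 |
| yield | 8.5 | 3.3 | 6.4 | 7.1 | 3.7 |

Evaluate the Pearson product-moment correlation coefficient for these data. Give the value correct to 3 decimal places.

n = 5, Σx = 225.1, Σy = 29, Σx² = 11120.03, Σy² = 188.2, Σxy = 1188.26
nΣxy − ΣxΣy = 5941.3 − 6527.9 = -586.6
nΣx² − (Σx)² = 55600.15 − 50670.01 = 4930.14; nΣy² − (Σy)² = 941 − 841 = 100
r = -586.6 / √(4930.14 × 100) = -586.6 / 702.1496 ≈ -0.835

-0.835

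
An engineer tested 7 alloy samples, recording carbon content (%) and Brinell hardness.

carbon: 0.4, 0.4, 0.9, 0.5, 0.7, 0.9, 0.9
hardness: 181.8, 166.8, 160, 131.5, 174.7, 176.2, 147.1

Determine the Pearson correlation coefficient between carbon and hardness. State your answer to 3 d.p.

-0.067

n = 7, Σx = 4.7, Σy = 1138.1, Σx² = 3.49, Σy² = 186970.67, Σxy = 762.45
nΣxy − ΣxΣy = 5337.15 − 5349.07 = -11.92
nΣx² − (Σx)² = 24.43 − 22.09 = 2.34; nΣy² − (Σy)² = 1308794.69 − 1295271.61 = 13523.08
r = -11.92 / √(2.34 × 13523.08) = -11.92 / 177.8876 ≈ -0.067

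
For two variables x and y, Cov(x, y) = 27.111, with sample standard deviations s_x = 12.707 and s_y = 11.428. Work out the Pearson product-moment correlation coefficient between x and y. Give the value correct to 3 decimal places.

0.187

r = Cov(x,y) / (s_x · s_y) = 27.111 / (12.707 × 11.428)
  = 27.111 / 145.2156 ≈ 0.187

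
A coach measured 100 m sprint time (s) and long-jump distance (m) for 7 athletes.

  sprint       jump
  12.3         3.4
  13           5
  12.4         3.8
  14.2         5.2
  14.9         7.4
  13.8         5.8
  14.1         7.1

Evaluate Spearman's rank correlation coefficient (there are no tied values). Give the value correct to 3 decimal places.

Rank sprint: 1, 3, 2, 6, 7, 4, 5
Rank jump: 1, 3, 2, 4, 7, 5, 6
d = rank(sprint) − rank(jump): 0, 0, 0, 2, 0, -1, -1; Σd² = 6
ρ = 1 − 6Σd² / [n(n²−1)] = 1 − 6×6 / (7×48) = 1 − 36/336 ≈ 0.893

0.893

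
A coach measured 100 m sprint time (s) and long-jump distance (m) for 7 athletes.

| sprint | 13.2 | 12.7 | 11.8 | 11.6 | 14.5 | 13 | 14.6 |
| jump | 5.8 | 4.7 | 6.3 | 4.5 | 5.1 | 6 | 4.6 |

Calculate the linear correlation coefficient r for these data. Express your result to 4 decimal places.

n = 7, Σx = 91.4, Σy = 37, Σx² = 1201.74, Σy² = 198.84, Σxy = 481.9
nΣxy − ΣxΣy = 3373.3 − 3381.8 = -8.5
nΣx² − (Σx)² = 8412.18 − 8353.96 = 58.22; nΣy² − (Σy)² = 1391.88 − 1369 = 22.88
r = -8.5 / √(58.22 × 22.88) = -8.5 / 36.4976 ≈ -0.2329

-0.2329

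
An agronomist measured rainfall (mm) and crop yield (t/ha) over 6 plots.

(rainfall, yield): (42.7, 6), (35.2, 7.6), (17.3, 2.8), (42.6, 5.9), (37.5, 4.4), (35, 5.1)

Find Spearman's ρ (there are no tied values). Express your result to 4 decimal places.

0.5429

Rank rainfall: 6, 3, 1, 5, 4, 2
Rank yield: 5, 6, 1, 4, 2, 3
d = rank(rainfall) − rank(yield): 1, -3, 0, 1, 2, -1; Σd² = 16
ρ = 1 − 6Σd² / [n(n²−1)] = 1 − 6×16 / (6×35) = 1 − 96/210 ≈ 0.5429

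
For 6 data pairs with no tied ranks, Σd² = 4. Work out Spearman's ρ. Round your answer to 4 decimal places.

ρ = 1 − 6Σd² / [n(n²−1)] = 1 − 6×4 / (6×35)
  = 1 − 24/210 = 1 − 0.11429 ≈ 0.8857

0.8857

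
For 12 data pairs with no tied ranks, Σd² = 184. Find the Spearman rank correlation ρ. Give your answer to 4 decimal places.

0.3566

ρ = 1 − 6Σd² / [n(n²−1)] = 1 − 6×184 / (12×143)
  = 1 − 1104/1716 = 1 − 0.64336 ≈ 0.3566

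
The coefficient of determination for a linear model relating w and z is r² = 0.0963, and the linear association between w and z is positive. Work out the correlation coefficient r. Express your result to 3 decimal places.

|r| = √0.0963 = 0.310
The association is positive, so r = 0.310.

0.310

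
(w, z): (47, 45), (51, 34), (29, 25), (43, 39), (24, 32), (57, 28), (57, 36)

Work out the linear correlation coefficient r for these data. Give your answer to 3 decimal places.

0.287

n = 7, Σw = 308, Σz = 239, Σw² = 14574, Σz² = 8431, Σwz = 10667
nΣwz − ΣwΣz = 74669 − 73612 = 1057
nΣw² − (Σw)² = 102018 − 94864 = 7154; nΣz² − (Σz)² = 59017 − 57121 = 1896
r = 1057 / √(7154 × 1896) = 1057 / 3682.9314 ≈ 0.287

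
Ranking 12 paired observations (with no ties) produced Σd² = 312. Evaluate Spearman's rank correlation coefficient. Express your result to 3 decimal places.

-0.091

ρ = 1 − 6Σd² / [n(n²−1)] = 1 − 6×312 / (12×143)
  = 1 − 1872/1716 = 1 − 1.0909 ≈ -0.091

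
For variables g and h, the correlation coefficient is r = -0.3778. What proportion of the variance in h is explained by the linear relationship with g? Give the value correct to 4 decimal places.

0.1427

r² = (-0.3778)² = 0.1427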